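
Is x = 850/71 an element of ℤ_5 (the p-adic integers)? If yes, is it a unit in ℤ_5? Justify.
x ∈ ℤ_5 but not a unit; v_5(x) = 2 > 0

ℤ_5 = {x ∈ ℚ_5 : v_5(x) ≥ 0} and ℤ_5^× = {x ∈ ℤ_5 : v_5(x) = 0}. Here v_5(850/71) = v_5(num) − v_5(den) = 2; compare against these criteria.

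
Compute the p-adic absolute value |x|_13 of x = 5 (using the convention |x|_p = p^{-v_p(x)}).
|5|_13 = 1

Step 1 — compute v_13(x) by factoring powers of 13 out of the numerator and denominator: v_13(5) = 0. Step 2 — apply |x|_p = p^{-v_p(x)} = 13^{0} = 1.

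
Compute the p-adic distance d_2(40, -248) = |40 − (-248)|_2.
d_2(40, -248) = 1/32

Step 1 — x − y = 40 − (-248) = 288. Step 2 — v_2(288) = 5 (factor: 288 = (2^5 · 9); the sign does not affect v_p). Step 3 — |x − y|_2 = 2^{-5} = 1/32.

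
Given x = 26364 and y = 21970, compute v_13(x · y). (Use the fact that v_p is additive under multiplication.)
v_13(579217080) = 6

v_p(x) = 3 (factor: 26364 = 13^3 · 12); v_p(y) = 3 (factor: 21970 = 13^3 · 10). Additivity: v_p(xy) = v_p(x) + v_p(y) = 3 + 3 = 6. (Direct check: xy = 579217080 = 13^6 · (120).)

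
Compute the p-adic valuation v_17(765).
v_17(765) = 1

v_17(n) is the largest exponent k such that 17^k divides n. Factor out: 765 = 17^1 · 45. (Sign doesn't affect v_p.) So v_17(765) = 1.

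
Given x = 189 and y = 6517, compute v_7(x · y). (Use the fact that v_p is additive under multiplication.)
v_7(1231713) = 4

v_p(x) = 1 (factor: 189 = 7^1 · 27); v_p(y) = 3 (factor: 6517 = 7^3 · 19). Additivity: v_p(xy) = v_p(x) + v_p(y) = 1 + 3 = 4. (Direct check: xy = 1231713 = 7^4 · (513).)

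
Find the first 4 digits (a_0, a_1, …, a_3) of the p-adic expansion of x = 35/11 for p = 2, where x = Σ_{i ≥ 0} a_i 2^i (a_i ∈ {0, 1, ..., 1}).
(a_0, …, a_3) = (1, 0, 0, 1)

v_2(35/11) = 0 (numerator and denominator both coprime to 2), so x ∈ ℤ_2^×. Compute digits iteratively via a_i = x_i mod 2, x_{i+1} = (x_i − a_i)/2, with x_0 = x:
  x_0 = 35/11;  a_0 = 1;  x_1 = (x_0 − 1)/2 = 12/11
  x_1 = 12/11;  a_1 = 0;  x_2 = (x_1 − 0)/2 = 6/11
  x_2 = 6/11;  a_2 = 0;  x_3 = (x_2 − 0)/2 = 3/11
  x_3 = 3/11;  a_3 = 1;  x_4 = (x_3 − 1)/2 = -4/11
Digits: (1, 0, 0, 1).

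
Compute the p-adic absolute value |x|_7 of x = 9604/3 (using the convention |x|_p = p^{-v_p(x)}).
|9604/3|_7 = 1/2401

Step 1 — compute v_7(x) by factoring powers of 7 out of the numerator and denominator: v_7(9604/3) = 4. Step 2 — apply |x|_p = p^{-v_p(x)} = 7^{-4} = 1/2401.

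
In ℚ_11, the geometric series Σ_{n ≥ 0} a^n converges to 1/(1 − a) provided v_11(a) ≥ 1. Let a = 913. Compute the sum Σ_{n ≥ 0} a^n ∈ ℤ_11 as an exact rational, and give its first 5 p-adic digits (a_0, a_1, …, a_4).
Σ a^n = 1/(1 − a) = -1/912;  first 5 digits = (1, 6, 10, 6, 5)

v_11(a) = 1 ≥ 1, so the series converges in ℤ_11 to 1/(1 − a) = 1/(1 − 913) = -1/912. Expand this rational in ℤ_11: compute digits iteratively via d_i = x_i mod 11, x_{i+1} = (x_i − d_i)/11. The first 5 digits are (1, 6, 10, 6, 5).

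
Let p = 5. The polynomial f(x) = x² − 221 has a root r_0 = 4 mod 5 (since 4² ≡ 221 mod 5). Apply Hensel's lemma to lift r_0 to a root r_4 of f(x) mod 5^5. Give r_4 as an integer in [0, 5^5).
r_4 = 2939 (mod 3125)

Hensel's recurrence: r_{i+1} = r_i − f(r_i)·(f′(r_i))^{-1} mod 5^{i+2}, with f′(x) = 2x. Iterate:
  r_0 = 4 (mod 5)
  r_1 = 14 (mod 25)
  r_2 = 64 (mod 125)
  r_3 = 439 (mod 625)
  r_4 = 2939 (mod 3125)
Final: r_4 = 2939, and one checks f(r_4) ≡ 0 mod 5^5.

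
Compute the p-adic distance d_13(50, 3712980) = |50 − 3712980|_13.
d_13(50, 3712980) = 1/371293

Step 1 — x − y = 50 − 3712980 = -3712930. Step 2 — v_13(-3712930) = 5 (factor: -3712930 = −(13^5 · 10); the sign does not affect v_p). Step 3 — |x − y|_13 = 13^{-5} = 1/371293.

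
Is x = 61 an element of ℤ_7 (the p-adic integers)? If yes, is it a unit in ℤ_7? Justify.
x ∈ ℤ_7^× (unit); v_7(x) = 0

ℤ_7 = {x ∈ ℚ_7 : v_7(x) ≥ 0} and ℤ_7^× = {x ∈ ℤ_7 : v_7(x) = 0}. Here v_7(61) = v_7(num) − v_7(den) = 0; compare against these criteria.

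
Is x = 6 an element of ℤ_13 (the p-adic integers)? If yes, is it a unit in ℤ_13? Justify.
x ∈ ℤ_13^× (unit); v_13(x) = 0

ℤ_13 = {x ∈ ℚ_13 : v_13(x) ≥ 0} and ℤ_13^× = {x ∈ ℤ_13 : v_13(x) = 0}. Here v_13(6) = v_13(num) − v_13(den) = 0; compare against these criteria.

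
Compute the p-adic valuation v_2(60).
v_2(60) = 2

v_2(n) is the largest exponent k such that 2^k divides n. Factor out: 60 = 2^2 · 15. (Sign doesn't affect v_p.) So v_2(60) = 2.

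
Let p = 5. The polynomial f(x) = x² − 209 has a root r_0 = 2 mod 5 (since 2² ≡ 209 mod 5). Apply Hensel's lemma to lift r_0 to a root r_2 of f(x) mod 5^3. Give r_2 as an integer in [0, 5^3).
r_2 = 47 (mod 125)

Hensel's recurrence: r_{i+1} = r_i − f(r_i)·(f′(r_i))^{-1} mod 5^{i+2}, with f′(x) = 2x. Iterate:
  r_0 = 2 (mod 5)
  r_1 = 22 (mod 25)
  r_2 = 47 (mod 125)
Final: r_2 = 47, and one checks f(r_2) ≡ 0 mod 5^3.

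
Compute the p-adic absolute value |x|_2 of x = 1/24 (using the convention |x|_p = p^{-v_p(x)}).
|1/24|_2 = 8

Step 1 — compute v_2(x) by factoring powers of 2 out of the numerator and denominator: v_2(1/24) = -3. Step 2 — apply |x|_p = p^{-v_p(x)} = 2^{3} = 8.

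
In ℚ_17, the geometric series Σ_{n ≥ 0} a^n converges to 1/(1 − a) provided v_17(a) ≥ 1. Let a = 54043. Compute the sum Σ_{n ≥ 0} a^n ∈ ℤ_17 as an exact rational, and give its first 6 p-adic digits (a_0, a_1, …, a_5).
Σ a^n = 1/(1 − a) = -1/54042;  first 6 digits = (1, 0, 0, 11, 0, 0)

v_17(a) = 3 ≥ 1, so the series converges in ℤ_17 to 1/(1 − a) = 1/(1 − 54043) = -1/54042. Expand this rational in ℤ_17: compute digits iteratively via d_i = x_i mod 17, x_{i+1} = (x_i − d_i)/17. The first 6 digits are (1, 0, 0, 11, 0, 0).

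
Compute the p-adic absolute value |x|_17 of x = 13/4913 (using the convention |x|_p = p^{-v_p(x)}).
|13/4913|_17 = 4913

Step 1 — compute v_17(x) by factoring powers of 17 out of the numerator and denominator: v_17(13/4913) = -3. Step 2 — apply |x|_p = p^{-v_p(x)} = 17^{3} = 4913.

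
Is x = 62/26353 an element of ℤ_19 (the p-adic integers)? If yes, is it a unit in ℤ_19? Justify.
x ∉ ℤ_19 (v_19(x) = -2 < 0)

ℤ_19 = {x ∈ ℚ_19 : v_19(x) ≥ 0} and ℤ_19^× = {x ∈ ℤ_19 : v_19(x) = 0}. Here v_19(62/26353) = v_19(num) − v_19(den) = -2; compare against these criteria.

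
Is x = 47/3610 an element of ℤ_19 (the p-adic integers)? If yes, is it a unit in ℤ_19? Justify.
x ∉ ℤ_19 (v_19(x) = -2 < 0)

ℤ_19 = {x ∈ ℚ_19 : v_19(x) ≥ 0} and ℤ_19^× = {x ∈ ℤ_19 : v_19(x) = 0}. Here v_19(47/3610) = v_19(num) − v_19(den) = -2; compare against these criteria.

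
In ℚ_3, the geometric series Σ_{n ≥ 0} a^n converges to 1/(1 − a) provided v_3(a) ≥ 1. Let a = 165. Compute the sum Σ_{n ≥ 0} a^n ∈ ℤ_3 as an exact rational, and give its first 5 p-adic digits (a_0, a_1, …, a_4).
Σ a^n = 1/(1 − a) = -1/164;  first 5 digits = (1, 1, 1, 1, 0)

v_3(a) = 1 ≥ 1, so the series converges in ℤ_3 to 1/(1 − a) = 1/(1 − 165) = -1/164. Expand this rational in ℤ_3: compute digits iteratively via d_i = x_i mod 3, x_{i+1} = (x_i − d_i)/3. The first 5 digits are (1, 1, 1, 1, 0).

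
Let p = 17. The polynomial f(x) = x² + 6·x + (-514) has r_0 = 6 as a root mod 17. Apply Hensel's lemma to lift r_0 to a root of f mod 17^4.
r_3 = 13742 (mod 83521)

Hensel: r_{i+1} = r_i − f(r_i)·(f′(r_i))^{-1} mod 17^{i+2}, f′(x) = 2x + 6. Iterate:
  r_0 = 6 (mod 17)
  r_1 = 159 (mod 289)
  r_2 = 3916 (mod 4913)
  r_3 = 13742 (mod 83521)
Final: r = 13742 satisfies f(r) ≡ 0 mod 17^4.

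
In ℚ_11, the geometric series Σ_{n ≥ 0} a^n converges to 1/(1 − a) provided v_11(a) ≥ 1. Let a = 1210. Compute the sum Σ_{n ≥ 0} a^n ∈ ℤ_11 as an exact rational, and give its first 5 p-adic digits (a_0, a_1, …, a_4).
Σ a^n = 1/(1 − a) = -1/1209;  first 5 digits = (1, 0, 10, 0, 1)

v_11(a) = 2 ≥ 1, so the series converges in ℤ_11 to 1/(1 − a) = 1/(1 − 1210) = -1/1209. Expand this rational in ℤ_11: compute digits iteratively via d_i = x_i mod 11, x_{i+1} = (x_i − d_i)/11. The first 5 digits are (1, 0, 10, 0, 1).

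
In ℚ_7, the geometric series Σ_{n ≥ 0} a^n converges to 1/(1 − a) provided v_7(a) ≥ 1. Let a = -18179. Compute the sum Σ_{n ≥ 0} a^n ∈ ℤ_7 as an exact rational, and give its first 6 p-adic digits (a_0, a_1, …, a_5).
Σ a^n = 1/(1 − a) = 1/18180;  first 6 digits = (1, 0, 0, 3, 6, 5)

v_7(a) = 3 ≥ 1, so the series converges in ℤ_7 to 1/(1 − a) = 1/(1 − (-18179)) = 1/18180. Expand this rational in ℤ_7: compute digits iteratively via d_i = x_i mod 7, x_{i+1} = (x_i − d_i)/7. The first 6 digits are (1, 0, 0, 3, 6, 5).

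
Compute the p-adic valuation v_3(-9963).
v_3(-9963) = 5

v_3(n) is the largest exponent k such that 3^k divides n. Factor out: -9963 = -3^5 · 41. (Sign doesn't affect v_p.) So v_3(-9963) = 5.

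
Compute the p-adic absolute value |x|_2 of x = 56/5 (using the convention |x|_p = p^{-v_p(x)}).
|56/5|_2 = 1/8

Step 1 — compute v_2(x) by factoring powers of 2 out of the numerator and denominator: v_2(56/5) = 3. Step 2 — apply |x|_p = p^{-v_p(x)} = 2^{-3} = 1/8.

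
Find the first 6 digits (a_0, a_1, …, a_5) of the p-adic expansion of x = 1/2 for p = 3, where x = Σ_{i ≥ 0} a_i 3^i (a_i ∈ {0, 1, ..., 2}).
(a_0, …, a_5) = (2, 1, 1, 1, 1, 1)

v_3(1/2) = 0 (numerator and denominator both coprime to 3), so x ∈ ℤ_3^×. Compute digits iteratively via a_i = x_i mod 3, x_{i+1} = (x_i − a_i)/3, with x_0 = x:
  x_0 = 1/2;  a_0 = 2;  x_1 = (x_0 − 2)/3 = -1/2
  x_1 = -1/2;  a_1 = 1;  x_2 = (x_1 − 1)/3 = -1/2
  x_2 = -1/2;  a_2 = 1;  x_3 = (x_2 − 1)/3 = -1/2
  x_3 = -1/2;  a_3 = 1;  x_4 = (x_3 − 1)/3 = -1/2
  x_4 = -1/2;  a_4 = 1;  x_5 = (x_4 − 1)/3 = -1/2
  x_5 = -1/2;  a_5 = 1;  x_6 = (x_5 − 1)/3 = -1/2
Digits: (2, 1, 1, 1, 1, 1).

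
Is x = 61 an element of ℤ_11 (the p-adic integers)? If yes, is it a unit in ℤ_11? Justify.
x ∈ ℤ_11^× (unit); v_11(x) = 0

ℤ_11 = {x ∈ ℚ_11 : v_11(x) ≥ 0} and ℤ_11^× = {x ∈ ℤ_11 : v_11(x) = 0}. Here v_11(61) = v_11(num) − v_11(den) = 0; compare against these criteria.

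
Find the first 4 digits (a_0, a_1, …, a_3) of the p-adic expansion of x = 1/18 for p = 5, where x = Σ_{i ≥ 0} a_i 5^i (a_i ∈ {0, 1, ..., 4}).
(a_0, …, a_3) = (2, 1, 0, 3)

v_5(1/18) = 0 (numerator and denominator both coprime to 5), so x ∈ ℤ_5^×. Compute digits iteratively via a_i = x_i mod 5, x_{i+1} = (x_i − a_i)/5, with x_0 = x:
  x_0 = 1/18;  a_0 = 2;  x_1 = (x_0 − 2)/5 = -7/18
  x_1 = -7/18;  a_1 = 1;  x_2 = (x_1 − 1)/5 = -5/18
  x_2 = -5/18;  a_2 = 0;  x_3 = (x_2 − 0)/5 = -1/18
  x_3 = -1/18;  a_3 = 3;  x_4 = (x_3 − 3)/5 = -11/18
Digits: (2, 1, 0, 3).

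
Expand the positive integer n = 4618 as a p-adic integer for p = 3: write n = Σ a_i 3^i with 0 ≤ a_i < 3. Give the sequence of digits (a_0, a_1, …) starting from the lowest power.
(a_0, a_1, …) = (1, 0, 0, 0, 0, 1, 0, 2)

Repeated division by 3 gives the digits low-to-high: 4618 = 1 + 1·3^5 + 2·3^7. Digit sequence: (1, 0, 0, 0, 0, 1, 0, 2).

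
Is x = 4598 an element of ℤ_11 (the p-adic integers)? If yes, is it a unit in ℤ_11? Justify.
x ∈ ℤ_11 but not a unit; v_11(x) = 2 > 0

ℤ_11 = {x ∈ ℚ_11 : v_11(x) ≥ 0} and ℤ_11^× = {x ∈ ℤ_11 : v_11(x) = 0}. Here v_11(4598) = v_11(num) − v_11(den) = 2; compare against these criteria.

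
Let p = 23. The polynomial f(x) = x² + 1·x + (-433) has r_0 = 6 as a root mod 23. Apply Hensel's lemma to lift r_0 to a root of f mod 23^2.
r_1 = 443 (mod 529)

Hensel: r_{i+1} = r_i − f(r_i)·(f′(r_i))^{-1} mod 23^{i+2}, f′(x) = 2x + 1. Iterate:
  r_0 = 6 (mod 23)
  r_1 = 443 (mod 529)
Final: r = 443 satisfies f(r) ≡ 0 mod 23^2.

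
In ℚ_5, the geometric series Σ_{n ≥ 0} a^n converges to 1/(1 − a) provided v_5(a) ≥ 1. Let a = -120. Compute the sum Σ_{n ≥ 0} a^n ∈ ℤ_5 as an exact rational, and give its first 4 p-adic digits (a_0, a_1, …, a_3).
Σ a^n = 1/(1 − a) = 1/121;  first 4 digits = (1, 1, 1, 0)

v_5(a) = 1 ≥ 1, so the series converges in ℤ_5 to 1/(1 − a) = 1/(1 − (-120)) = 1/121. Expand this rational in ℤ_5: compute digits iteratively via d_i = x_i mod 5, x_{i+1} = (x_i − d_i)/5. The first 4 digits are (1, 1, 1, 0).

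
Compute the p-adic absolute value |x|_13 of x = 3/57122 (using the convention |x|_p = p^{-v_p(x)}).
|3/57122|_13 = 28561

Step 1 — compute v_13(x) by factoring powers of 13 out of the numerator and denominator: v_13(3/57122) = -4. Step 2 — apply |x|_p = p^{-v_p(x)} = 13^{4} = 28561.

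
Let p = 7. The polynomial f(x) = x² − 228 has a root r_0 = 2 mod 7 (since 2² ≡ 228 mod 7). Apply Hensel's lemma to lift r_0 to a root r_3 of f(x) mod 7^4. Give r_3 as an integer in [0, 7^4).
r_3 = 2018 (mod 2401)

Hensel's recurrence: r_{i+1} = r_i − f(r_i)·(f′(r_i))^{-1} mod 7^{i+2}, with f′(x) = 2x. Iterate:
  r_0 = 2 (mod 7)
  r_1 = 9 (mod 49)
  r_2 = 303 (mod 343)
  r_3 = 2018 (mod 2401)
Final: r_3 = 2018, and one checks f(r_3) ≡ 0 mod 7^4.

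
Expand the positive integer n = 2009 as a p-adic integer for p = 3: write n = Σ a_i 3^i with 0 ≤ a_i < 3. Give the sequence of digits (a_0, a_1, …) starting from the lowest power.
(a_0, a_1, …) = (2, 0, 1, 2, 0, 2, 2)

Repeated division by 3 gives the digits low-to-high: 2009 = 2 + 1·3^2 + 2·3^3 + 2·3^5 + 2·3^6. Digit sequence: (2, 0, 1, 2, 0, 2, 2).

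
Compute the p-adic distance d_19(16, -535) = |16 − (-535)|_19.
d_19(16, -535) = 1/19

Step 1 — x − y = 16 − (-535) = 551. Step 2 — v_19(551) = 1 (factor: 551 = (19^1 · 29); the sign does not affect v_p). Step 3 — |x − y|_19 = 19^{-1} = 1/19.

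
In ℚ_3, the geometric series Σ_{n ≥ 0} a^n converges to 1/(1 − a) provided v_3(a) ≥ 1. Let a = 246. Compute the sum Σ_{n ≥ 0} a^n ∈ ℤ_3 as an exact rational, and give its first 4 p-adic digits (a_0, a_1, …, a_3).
Σ a^n = 1/(1 − a) = -1/245;  first 4 digits = (1, 1, 1, 1)

v_3(a) = 1 ≥ 1, so the series converges in ℤ_3 to 1/(1 − a) = 1/(1 − 246) = -1/245. Expand this rational in ℤ_3: compute digits iteratively via d_i = x_i mod 3, x_{i+1} = (x_i − d_i)/3. The first 4 digits are (1, 1, 1, 1).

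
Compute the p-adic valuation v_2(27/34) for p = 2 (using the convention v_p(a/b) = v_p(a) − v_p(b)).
v_2(27/34) = -1

Factor powers of 2 from the numerator and denominator of the reduced fraction: 27 = 2^0 · 27 and 34 = 2^1 · 17. Apply v_p(a/b) = v_p(a) − v_p(b): v_2(27/34) = 0 − 1 = -1.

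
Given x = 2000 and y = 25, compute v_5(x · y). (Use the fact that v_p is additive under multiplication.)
v_5(50000) = 5

v_p(x) = 3 (factor: 2000 = 5^3 · 16); v_p(y) = 2 (factor: 25 = 5^2 · 1). Additivity: v_p(xy) = v_p(x) + v_p(y) = 3 + 2 = 5. (Direct check: xy = 50000 = 5^5 · (16).)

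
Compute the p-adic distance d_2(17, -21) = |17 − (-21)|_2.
d_2(17, -21) = 1/2

Step 1 — x − y = 17 − (-21) = 38. Step 2 — v_2(38) = 1 (factor: 38 = (2^1 · 19); the sign does not affect v_p). Step 3 — |x − y|_2 = 2^{-1} = 1/2.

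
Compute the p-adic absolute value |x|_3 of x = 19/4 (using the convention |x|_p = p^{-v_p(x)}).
|19/4|_3 = 1

Step 1 — compute v_3(x) by factoring powers of 3 out of the numerator and denominator: v_3(19/4) = 0. Step 2 — apply |x|_p = p^{-v_p(x)} = 3^{0} = 1.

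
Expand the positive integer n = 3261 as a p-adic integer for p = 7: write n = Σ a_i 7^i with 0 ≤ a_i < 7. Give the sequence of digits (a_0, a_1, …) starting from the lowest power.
(a_0, a_1, …) = (6, 3, 3, 2, 1)

Repeated division by 7 gives the digits low-to-high: 3261 = 6 + 3·7^1 + 3·7^2 + 2·7^3 + 1·7^4. Digit sequence: (6, 3, 3, 2, 1).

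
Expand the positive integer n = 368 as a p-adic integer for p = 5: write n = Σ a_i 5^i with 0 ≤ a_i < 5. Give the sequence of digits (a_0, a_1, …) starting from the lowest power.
(a_0, a_1, …) = (3, 3, 4, 2)

Repeated division by 5 gives the digits low-to-high: 368 = 3 + 3·5^1 + 4·5^2 + 2·5^3. Digit sequence: (3, 3, 4, 2).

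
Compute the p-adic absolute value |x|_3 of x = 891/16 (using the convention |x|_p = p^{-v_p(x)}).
|891/16|_3 = 1/81

Step 1 — compute v_3(x) by factoring powers of 3 out of the numerator and denominator: v_3(891/16) = 4. Step 2 — apply |x|_p = p^{-v_p(x)} = 3^{-4} = 1/81.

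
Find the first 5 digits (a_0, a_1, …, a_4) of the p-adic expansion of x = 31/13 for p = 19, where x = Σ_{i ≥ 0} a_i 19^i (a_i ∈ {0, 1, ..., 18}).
(a_0, …, a_4) = (17, 8, 1, 16, 5)

v_19(31/13) = 0 (numerator and denominator both coprime to 19), so x ∈ ℤ_19^×. Compute digits iteratively via a_i = x_i mod 19, x_{i+1} = (x_i − a_i)/19, with x_0 = x:
  x_0 = 31/13;  a_0 = 17;  x_1 = (x_0 − 17)/19 = -10/13
  x_1 = -10/13;  a_1 = 8;  x_2 = (x_1 − 8)/19 = -6/13
  x_2 = -6/13;  a_2 = 1;  x_3 = (x_2 − 1)/19 = -1/13
  x_3 = -1/13;  a_3 = 16;  x_4 = (x_3 − 16)/19 = -11/13
  x_4 = -11/13;  a_4 = 5;  x_5 = (x_4 − 5)/19 = -4/13
Digits: (17, 8, 1, 16, 5).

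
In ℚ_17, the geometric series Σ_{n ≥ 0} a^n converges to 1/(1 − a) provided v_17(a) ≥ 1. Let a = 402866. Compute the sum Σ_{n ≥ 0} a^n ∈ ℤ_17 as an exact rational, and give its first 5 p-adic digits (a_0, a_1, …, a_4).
Σ a^n = 1/(1 − a) = -1/402865;  first 5 digits = (1, 0, 0, 14, 4)

v_17(a) = 3 ≥ 1, so the series converges in ℤ_17 to 1/(1 − a) = 1/(1 − 402866) = -1/402865. Expand this rational in ℤ_17: compute digits iteratively via d_i = x_i mod 17, x_{i+1} = (x_i − d_i)/17. The first 5 digits are (1, 0, 0, 14, 4).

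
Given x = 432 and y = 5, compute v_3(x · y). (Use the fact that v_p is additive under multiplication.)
v_3(2160) = 3

v_p(x) = 3 (factor: 432 = 3^3 · 16); v_p(y) = 0 (factor: 5 = 3^0 · 5). Additivity: v_p(xy) = v_p(x) + v_p(y) = 3 + 0 = 3. (Direct check: xy = 2160 = 3^3 · (80).)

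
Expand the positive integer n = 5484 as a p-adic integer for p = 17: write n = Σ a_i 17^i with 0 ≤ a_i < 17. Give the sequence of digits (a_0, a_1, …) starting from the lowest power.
(a_0, a_1, …) = (10, 16, 1, 1)

Repeated division by 17 gives the digits low-to-high: 5484 = 10 + 16·17^1 + 1·17^2 + 1·17^3. Digit sequence: (10, 16, 1, 1).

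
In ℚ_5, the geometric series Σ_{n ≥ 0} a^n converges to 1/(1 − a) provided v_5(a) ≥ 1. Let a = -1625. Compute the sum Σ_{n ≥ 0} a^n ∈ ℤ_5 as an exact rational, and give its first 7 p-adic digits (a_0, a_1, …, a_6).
Σ a^n = 1/(1 − a) = 1/1626;  first 7 digits = (1, 0, 0, 2, 2, 4, 3)

v_5(a) = 3 ≥ 1, so the series converges in ℤ_5 to 1/(1 − a) = 1/(1 − (-1625)) = 1/1626. Expand this rational in ℤ_5: compute digits iteratively via d_i = x_i mod 5, x_{i+1} = (x_i − d_i)/5. The first 7 digits are (1, 0, 0, 2, 2, 4, 3).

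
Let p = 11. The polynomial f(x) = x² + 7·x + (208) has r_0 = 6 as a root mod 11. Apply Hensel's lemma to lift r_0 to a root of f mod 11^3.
r_2 = 182 (mod 1331)

Hensel: r_{i+1} = r_i − f(r_i)·(f′(r_i))^{-1} mod 11^{i+2}, f′(x) = 2x + 7. Iterate:
  r_0 = 6 (mod 11)
  r_1 = 61 (mod 121)
  r_2 = 182 (mod 1331)
Final: r = 182 satisfies f(r) ≡ 0 mod 11^3.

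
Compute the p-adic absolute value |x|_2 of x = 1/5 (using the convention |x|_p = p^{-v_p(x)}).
|1/5|_2 = 1

Step 1 — compute v_2(x) by factoring powers of 2 out of the numerator and denominator: v_2(1/5) = 0. Step 2 — apply |x|_p = p^{-v_p(x)} = 2^{0} = 1.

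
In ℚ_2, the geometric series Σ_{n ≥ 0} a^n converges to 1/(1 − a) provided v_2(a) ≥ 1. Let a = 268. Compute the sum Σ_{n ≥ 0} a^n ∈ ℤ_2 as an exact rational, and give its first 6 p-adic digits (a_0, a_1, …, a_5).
Σ a^n = 1/(1 − a) = -1/267;  first 6 digits = (1, 0, 1, 1, 1, 0)

v_2(a) = 2 ≥ 1, so the series converges in ℤ_2 to 1/(1 − a) = 1/(1 − 268) = -1/267. Expand this rational in ℤ_2: compute digits iteratively via d_i = x_i mod 2, x_{i+1} = (x_i − d_i)/2. The first 6 digits are (1, 0, 1, 1, 1, 0).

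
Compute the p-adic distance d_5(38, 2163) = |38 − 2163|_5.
d_5(38, 2163) = 1/125

Step 1 — x − y = 38 − 2163 = -2125. Step 2 — v_5(-2125) = 3 (factor: -2125 = −(5^3 · 17); the sign does not affect v_p). Step 3 — |x − y|_5 = 5^{-3} = 1/125.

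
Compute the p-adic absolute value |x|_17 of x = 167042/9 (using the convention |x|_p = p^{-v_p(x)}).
|167042/9|_17 = 1/83521

Step 1 — compute v_17(x) by factoring powers of 17 out of the numerator and denominator: v_17(167042/9) = 4. Step 2 — apply |x|_p = p^{-v_p(x)} = 17^{-4} = 1/83521.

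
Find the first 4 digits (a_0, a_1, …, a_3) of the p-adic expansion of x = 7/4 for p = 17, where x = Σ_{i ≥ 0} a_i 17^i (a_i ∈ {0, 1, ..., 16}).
(a_0, …, a_3) = (6, 4, 4, 4)

v_17(7/4) = 0 (numerator and denominator both coprime to 17), so x ∈ ℤ_17^×. Compute digits iteratively via a_i = x_i mod 17, x_{i+1} = (x_i − a_i)/17, with x_0 = x:
  x_0 = 7/4;  a_0 = 6;  x_1 = (x_0 − 6)/17 = -1/4
  x_1 = -1/4;  a_1 = 4;  x_2 = (x_1 − 4)/17 = -1/4
  x_2 = -1/4;  a_2 = 4;  x_3 = (x_2 − 4)/17 = -1/4
  x_3 = -1/4;  a_3 = 4;  x_4 = (x_3 − 4)/17 = -1/4
Digits: (6, 4, 4, 4).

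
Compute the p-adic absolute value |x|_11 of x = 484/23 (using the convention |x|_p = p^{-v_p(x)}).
|484/23|_11 = 1/121

Step 1 — compute v_11(x) by factoring powers of 11 out of the numerator and denominator: v_11(484/23) = 2. Step 2 — apply |x|_p = p^{-v_p(x)} = 11^{-2} = 1/121.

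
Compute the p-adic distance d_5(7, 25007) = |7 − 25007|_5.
d_5(7, 25007) = 1/3125

Step 1 — x − y = 7 − 25007 = -25000. Step 2 — v_5(-25000) = 5 (factor: -25000 = −(5^5 · 8); the sign does not affect v_p). Step 3 — |x − y|_5 = 5^{-5} = 1/3125.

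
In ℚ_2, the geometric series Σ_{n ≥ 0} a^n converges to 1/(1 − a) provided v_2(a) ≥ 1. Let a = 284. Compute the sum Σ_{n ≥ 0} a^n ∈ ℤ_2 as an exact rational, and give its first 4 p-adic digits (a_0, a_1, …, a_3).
Σ a^n = 1/(1 − a) = -1/283;  first 4 digits = (1, 0, 1, 1)

v_2(a) = 2 ≥ 1, so the series converges in ℤ_2 to 1/(1 − a) = 1/(1 − 284) = -1/283. Expand this rational in ℤ_2: compute digits iteratively via d_i = x_i mod 2, x_{i+1} = (x_i − d_i)/2. The first 4 digits are (1, 0, 1, 1).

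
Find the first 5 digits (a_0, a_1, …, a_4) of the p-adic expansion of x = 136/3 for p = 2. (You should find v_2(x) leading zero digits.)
(a_0, …, a_4) = (0, 0, 0, 1, 1)

v_2(136/3) = 3, so a_0 = ... = a_2 = 0. Factor out: x = 2^3 · u with u = 17/3 a unit in ℤ_2. Expand u iteratively via a_{v+i} = u_i mod 2, u_{i+1} = (u_i − a_{v+i})/2:
  u_0 = 17/3;  a_3 = 1;  u_1 = (u_0 − 1)/2 = 7/3
  u_1 = 7/3;  a_4 = 1;  u_2 = (u_1 − 1)/2 = 2/3
Digits: (0, 0, 0, 1, 1).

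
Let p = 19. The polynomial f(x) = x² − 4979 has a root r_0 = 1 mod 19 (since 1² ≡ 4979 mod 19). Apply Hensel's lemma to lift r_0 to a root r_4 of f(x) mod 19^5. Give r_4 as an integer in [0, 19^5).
r_4 = 2285815 (mod 2476099)

Hensel's recurrence: r_{i+1} = r_i − f(r_i)·(f′(r_i))^{-1} mod 19^{i+2}, with f′(x) = 2x. Iterate:
  r_0 = 1 (mod 19)
  r_1 = 324 (mod 361)
  r_2 = 1768 (mod 6859)
  r_3 = 70358 (mod 130321)
  r_4 = 2285815 (mod 2476099)
Final: r_4 = 2285815, and one checks f(r_4) ≡ 0 mod 19^5.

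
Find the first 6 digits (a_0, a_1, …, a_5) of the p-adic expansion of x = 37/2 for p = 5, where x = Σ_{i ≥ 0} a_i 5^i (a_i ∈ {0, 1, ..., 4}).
(a_0, …, a_5) = (1, 1, 3, 2, 2, 2)

v_5(37/2) = 0 (numerator and denominator both coprime to 5), so x ∈ ℤ_5^×. Compute digits iteratively via a_i = x_i mod 5, x_{i+1} = (x_i − a_i)/5, with x_0 = x:
  x_0 = 37/2;  a_0 = 1;  x_1 = (x_0 − 1)/5 = 7/2
  x_1 = 7/2;  a_1 = 1;  x_2 = (x_1 − 1)/5 = 1/2
  x_2 = 1/2;  a_2 = 3;  x_3 = (x_2 − 3)/5 = -1/2
  x_3 = -1/2;  a_3 = 2;  x_4 = (x_3 − 2)/5 = -1/2
  x_4 = -1/2;  a_4 = 2;  x_5 = (x_4 − 2)/5 = -1/2
  x_5 = -1/2;  a_5 = 2;  x_6 = (x_5 − 2)/5 = -1/2
Digits: (1, 1, 3, 2, 2, 2).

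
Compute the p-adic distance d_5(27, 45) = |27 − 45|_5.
d_5(27, 45) = 1

Step 1 — x − y = 27 − 45 = -18. Step 2 — v_5(-18) = 0 (factor: -18 = −(5^0 · 18); the sign does not affect v_p). Step 3 — |x − y|_5 = 5^{0} = 1.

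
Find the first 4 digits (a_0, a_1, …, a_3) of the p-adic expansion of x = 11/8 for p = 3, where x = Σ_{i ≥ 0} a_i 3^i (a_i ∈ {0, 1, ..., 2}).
(a_0, …, a_3) = (1, 2, 2, 1)

v_3(11/8) = 0 (numerator and denominator both coprime to 3), so x ∈ ℤ_3^×. Compute digits iteratively via a_i = x_i mod 3, x_{i+1} = (x_i − a_i)/3, with x_0 = x:
  x_0 = 11/8;  a_0 = 1;  x_1 = (x_0 − 1)/3 = 1/8
  x_1 = 1/8;  a_1 = 2;  x_2 = (x_1 − 2)/3 = -5/8
  x_2 = -5/8;  a_2 = 2;  x_3 = (x_2 − 2)/3 = -7/8
  x_3 = -7/8;  a_3 = 1;  x_4 = (x_3 − 1)/3 = -5/8
Digits: (1, 2, 2, 1).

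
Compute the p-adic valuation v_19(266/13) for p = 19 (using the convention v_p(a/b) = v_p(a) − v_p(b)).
v_19(266/13) = 1

Factor powers of 19 from the numerator and denominator of the reduced fraction: 266 = 19^1 · 14 and 13 = 19^0 · 13. Apply v_p(a/b) = v_p(a) − v_p(b): v_19(266/13) = 1 − 0 = 1.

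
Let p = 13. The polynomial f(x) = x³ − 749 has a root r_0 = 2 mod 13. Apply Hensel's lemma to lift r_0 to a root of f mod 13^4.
r_3 = 8387 (mod 28561)

Hensel: r_{i+1} = r_i − f(r_i)/f′(r_i) mod 13^{i+2}, where f′(x) = 3x². Iterate:
  r_0 = 2 (mod 13)
  r_1 = 106 (mod 169)
  r_2 = 1796 (mod 2197)
  r_3 = 8387 (mod 28561)
Final: r = 8387 with f(r) ≡ 0 mod 13^4.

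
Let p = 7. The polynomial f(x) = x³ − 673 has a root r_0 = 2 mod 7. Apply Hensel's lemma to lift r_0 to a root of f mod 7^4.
r_3 = 2389 (mod 2401)

Hensel: r_{i+1} = r_i − f(r_i)/f′(r_i) mod 7^{i+2}, where f′(x) = 3x². Iterate:
  r_0 = 2 (mod 7)
  r_1 = 37 (mod 49)
  r_2 = 331 (mod 343)
  r_3 = 2389 (mod 2401)
Final: r = 2389 with f(r) ≡ 0 mod 7^4.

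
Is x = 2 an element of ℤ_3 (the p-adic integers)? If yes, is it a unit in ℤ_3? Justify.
x ∈ ℤ_3^× (unit); v_3(x) = 0

ℤ_3 = {x ∈ ℚ_3 : v_3(x) ≥ 0} and ℤ_3^× = {x ∈ ℤ_3 : v_3(x) = 0}. Here v_3(2) = v_3(num) − v_3(den) = 0; compare against these criteria.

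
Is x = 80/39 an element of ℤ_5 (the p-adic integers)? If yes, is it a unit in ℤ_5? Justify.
x ∈ ℤ_5 but not a unit; v_5(x) = 1 > 0

ℤ_5 = {x ∈ ℚ_5 : v_5(x) ≥ 0} and ℤ_5^× = {x ∈ ℤ_5 : v_5(x) = 0}. Here v_5(80/39) = v_5(num) − v_5(den) = 1; compare against these criteria.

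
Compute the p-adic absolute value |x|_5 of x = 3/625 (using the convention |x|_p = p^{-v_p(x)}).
|3/625|_5 = 625

Step 1 — compute v_5(x) by factoring powers of 5 out of the numerator and denominator: v_5(3/625) = -4. Step 2 — apply |x|_p = p^{-v_p(x)} = 5^{4} = 625.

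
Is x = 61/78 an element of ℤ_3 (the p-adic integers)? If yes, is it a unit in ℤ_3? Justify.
x ∉ ℤ_3 (v_3(x) = -1 < 0)

ℤ_3 = {x ∈ ℚ_3 : v_3(x) ≥ 0} and ℤ_3^× = {x ∈ ℤ_3 : v_3(x) = 0}. Here v_3(61/78) = v_3(num) − v_3(den) = -1; compare against these criteria.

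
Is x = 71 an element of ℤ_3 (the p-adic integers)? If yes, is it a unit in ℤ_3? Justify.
x ∈ ℤ_3^× (unit); v_3(x) = 0

ℤ_3 = {x ∈ ℚ_3 : v_3(x) ≥ 0} and ℤ_3^× = {x ∈ ℤ_3 : v_3(x) = 0}. Here v_3(71) = v_3(num) − v_3(den) = 0; compare against these criteria.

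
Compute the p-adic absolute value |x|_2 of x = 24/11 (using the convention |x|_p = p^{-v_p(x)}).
|24/11|_2 = 1/8

Step 1 — compute v_2(x) by factoring powers of 2 out of the numerator and denominator: v_2(24/11) = 3. Step 2 — apply |x|_p = p^{-v_p(x)} = 2^{-3} = 1/8.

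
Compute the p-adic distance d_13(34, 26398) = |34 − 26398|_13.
d_13(34, 26398) = 1/2197

Step 1 — x − y = 34 − 26398 = -26364. Step 2 — v_13(-26364) = 3 (factor: -26364 = −(13^3 · 12); the sign does not affect v_p). Step 3 — |x − y|_13 = 13^{-3} = 1/2197.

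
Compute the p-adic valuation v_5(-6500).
v_5(-6500) = 3

v_5(n) is the largest exponent k such that 5^k divides n. Factor out: -6500 = -5^3 · 52. (Sign doesn't affect v_p.) So v_5(-6500) = 3.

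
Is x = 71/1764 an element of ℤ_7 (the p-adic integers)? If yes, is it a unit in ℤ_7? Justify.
x ∉ ℤ_7 (v_7(x) = -2 < 0)

ℤ_7 = {x ∈ ℚ_7 : v_7(x) ≥ 0} and ℤ_7^× = {x ∈ ℤ_7 : v_7(x) = 0}. Here v_7(71/1764) = v_7(num) − v_7(den) = -2; compare against these criteria.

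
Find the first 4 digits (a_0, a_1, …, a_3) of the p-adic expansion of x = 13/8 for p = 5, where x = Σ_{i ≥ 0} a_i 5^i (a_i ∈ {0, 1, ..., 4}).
(a_0, …, a_3) = (1, 2, 4, 1)

v_5(13/8) = 0 (numerator and denominator both coprime to 5), so x ∈ ℤ_5^×. Compute digits iteratively via a_i = x_i mod 5, x_{i+1} = (x_i − a_i)/5, with x_0 = x:
  x_0 = 13/8;  a_0 = 1;  x_1 = (x_0 − 1)/5 = 1/8
  x_1 = 1/8;  a_1 = 2;  x_2 = (x_1 − 2)/5 = -3/8
  x_2 = -3/8;  a_2 = 4;  x_3 = (x_2 − 4)/5 = -7/8
  x_3 = -7/8;  a_3 = 1;  x_4 = (x_3 − 1)/5 = -3/8
Digits: (1, 2, 4, 1).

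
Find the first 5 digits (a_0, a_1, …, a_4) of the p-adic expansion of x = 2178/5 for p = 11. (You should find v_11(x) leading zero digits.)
(a_0, …, a_4) = (0, 0, 8, 4, 4)

v_11(2178/5) = 2, so a_0 = ... = a_1 = 0. Factor out: x = 11^2 · u with u = 18/5 a unit in ℤ_11. Expand u iteratively via a_{v+i} = u_i mod 11, u_{i+1} = (u_i − a_{v+i})/11:
  u_0 = 18/5;  a_2 = 8;  u_1 = (u_0 − 8)/11 = -2/5
  u_1 = -2/5;  a_3 = 4;  u_2 = (u_1 − 4)/11 = -2/5
  u_2 = -2/5;  a_4 = 4;  u_3 = (u_2 − 4)/11 = -2/5
Digits: (0, 0, 8, 4, 4).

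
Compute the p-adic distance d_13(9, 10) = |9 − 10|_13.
d_13(9, 10) = 1

Step 1 — x − y = 9 − 10 = -1. Step 2 — v_13(-1) = 0 (factor: -1 = −(13^0 · 1); the sign does not affect v_p). Step 3 — |x − y|_13 = 13^{0} = 1.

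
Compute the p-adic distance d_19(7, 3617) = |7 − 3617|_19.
d_19(7, 3617) = 1/361

Step 1 — x − y = 7 − 3617 = -3610. Step 2 — v_19(-3610) = 2 (factor: -3610 = −(19^2 · 10); the sign does not affect v_p). Step 3 — |x − y|_19 = 19^{-2} = 1/361.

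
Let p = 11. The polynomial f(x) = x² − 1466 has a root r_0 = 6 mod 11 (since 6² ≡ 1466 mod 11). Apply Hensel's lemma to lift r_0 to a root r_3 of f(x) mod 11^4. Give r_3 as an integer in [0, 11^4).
r_3 = 11842 (mod 14641)

Hensel's recurrence: r_{i+1} = r_i − f(r_i)·(f′(r_i))^{-1} mod 11^{i+2}, with f′(x) = 2x. Iterate:
  r_0 = 6 (mod 11)
  r_1 = 105 (mod 121)
  r_2 = 1194 (mod 1331)
  r_3 = 11842 (mod 14641)
Final: r_3 = 11842, and one checks f(r_3) ≡ 0 mod 11^4.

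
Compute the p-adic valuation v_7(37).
v_7(37) = 0

v_7(n) is the largest exponent k such that 7^k divides n. Factor out: 37 = 7^0 · 37. (Sign doesn't affect v_p.) So v_7(37) = 0.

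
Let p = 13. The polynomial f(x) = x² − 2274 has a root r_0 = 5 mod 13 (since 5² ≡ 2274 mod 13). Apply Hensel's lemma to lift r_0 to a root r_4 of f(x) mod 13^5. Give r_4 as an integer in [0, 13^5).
r_4 = 240869 (mod 371293)

Hensel's recurrence: r_{i+1} = r_i − f(r_i)·(f′(r_i))^{-1} mod 13^{i+2}, with f′(x) = 2x. Iterate:
  r_0 = 5 (mod 13)
  r_1 = 44 (mod 169)
  r_2 = 1396 (mod 2197)
  r_3 = 12381 (mod 28561)
  r_4 = 240869 (mod 371293)
Final: r_4 = 240869, and one checks f(r_4) ≡ 0 mod 13^5.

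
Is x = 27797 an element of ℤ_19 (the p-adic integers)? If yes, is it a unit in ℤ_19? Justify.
x ∈ ℤ_19 but not a unit; v_19(x) = 2 > 0

ℤ_19 = {x ∈ ℚ_19 : v_19(x) ≥ 0} and ℤ_19^× = {x ∈ ℤ_19 : v_19(x) = 0}. Here v_19(27797) = v_19(num) − v_19(den) = 2; compare against these criteria.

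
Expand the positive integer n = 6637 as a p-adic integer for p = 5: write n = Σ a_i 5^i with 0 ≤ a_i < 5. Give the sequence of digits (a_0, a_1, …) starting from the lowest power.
(a_0, a_1, …) = (2, 2, 0, 3, 0, 2)

Repeated division by 5 gives the digits low-to-high: 6637 = 2 + 2·5^1 + 3·5^3 + 2·5^5. Digit sequence: (2, 2, 0, 3, 0, 2).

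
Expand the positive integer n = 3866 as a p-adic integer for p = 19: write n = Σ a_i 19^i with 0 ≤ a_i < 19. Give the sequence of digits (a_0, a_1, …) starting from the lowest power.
(a_0, a_1, …) = (9, 13, 10)

Repeated division by 19 gives the digits low-to-high: 3866 = 9 + 13·19^1 + 10·19^2. Digit sequence: (9, 13, 10).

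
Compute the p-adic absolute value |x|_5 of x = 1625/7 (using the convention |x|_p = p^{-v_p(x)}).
|1625/7|_5 = 1/125

Step 1 — compute v_5(x) by factoring powers of 5 out of the numerator and denominator: v_5(1625/7) = 3. Step 2 — apply |x|_p = p^{-v_p(x)} = 5^{-3} = 1/125.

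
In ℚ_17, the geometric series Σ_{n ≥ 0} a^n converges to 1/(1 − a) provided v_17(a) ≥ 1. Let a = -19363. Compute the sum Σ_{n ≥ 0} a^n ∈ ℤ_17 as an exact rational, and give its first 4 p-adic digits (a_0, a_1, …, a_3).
Σ a^n = 1/(1 − a) = 1/19364;  first 4 digits = (1, 0, 1, 13)

v_17(a) = 2 ≥ 1, so the series converges in ℤ_17 to 1/(1 − a) = 1/(1 − (-19363)) = 1/19364. Expand this rational in ℤ_17: compute digits iteratively via d_i = x_i mod 17, x_{i+1} = (x_i − d_i)/17. The first 4 digits are (1, 0, 1, 13).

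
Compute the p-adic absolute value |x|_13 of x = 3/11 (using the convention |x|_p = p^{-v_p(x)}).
|3/11|_13 = 1

Step 1 — compute v_13(x) by factoring powers of 13 out of the numerator and denominator: v_13(3/11) = 0. Step 2 — apply |x|_p = p^{-v_p(x)} = 13^{0} = 1.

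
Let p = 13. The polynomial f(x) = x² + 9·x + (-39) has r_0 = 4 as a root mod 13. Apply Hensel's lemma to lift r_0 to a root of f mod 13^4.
r_3 = 6634 (mod 28561)

Hensel: r_{i+1} = r_i − f(r_i)·(f′(r_i))^{-1} mod 13^{i+2}, f′(x) = 2x + 9. Iterate:
  r_0 = 4 (mod 13)
  r_1 = 43 (mod 169)
  r_2 = 43 (mod 2197)
  r_3 = 6634 (mod 28561)
Final: r = 6634 satisfies f(r) ≡ 0 mod 13^4.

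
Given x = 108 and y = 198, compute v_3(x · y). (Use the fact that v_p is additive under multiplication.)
v_3(21384) = 5

v_p(x) = 3 (factor: 108 = 3^3 · 4); v_p(y) = 2 (factor: 198 = 3^2 · 22). Additivity: v_p(xy) = v_p(x) + v_p(y) = 3 + 2 = 5. (Direct check: xy = 21384 = 3^5 · (88).)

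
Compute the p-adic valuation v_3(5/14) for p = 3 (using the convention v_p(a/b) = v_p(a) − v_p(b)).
v_3(5/14) = 0

Factor powers of 3 from the numerator and denominator of the reduced fraction: 5 = 3^0 · 5 and 14 = 3^0 · 14. Apply v_p(a/b) = v_p(a) − v_p(b): v_3(5/14) = 0 − 0 = 0.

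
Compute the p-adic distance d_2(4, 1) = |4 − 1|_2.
d_2(4, 1) = 1

Step 1 — x − y = 4 − 1 = 3. Step 2 — v_2(3) = 0 (factor: 3 = (2^0 · 3); the sign does not affect v_p). Step 3 — |x − y|_2 = 2^{0} = 1.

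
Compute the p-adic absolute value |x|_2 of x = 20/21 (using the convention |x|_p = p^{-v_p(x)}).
|20/21|_2 = 1/4

Step 1 — compute v_2(x) by factoring powers of 2 out of the numerator and denominator: v_2(20/21) = 2. Step 2 — apply |x|_p = p^{-v_p(x)} = 2^{-2} = 1/4.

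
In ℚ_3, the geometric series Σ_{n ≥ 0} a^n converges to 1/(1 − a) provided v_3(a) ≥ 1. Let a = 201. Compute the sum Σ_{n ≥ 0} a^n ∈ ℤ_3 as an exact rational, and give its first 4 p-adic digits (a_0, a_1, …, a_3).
Σ a^n = 1/(1 − a) = -1/200;  first 4 digits = (1, 1, 2, 1)

v_3(a) = 1 ≥ 1, so the series converges in ℤ_3 to 1/(1 − a) = 1/(1 − 201) = -1/200. Expand this rational in ℤ_3: compute digits iteratively via d_i = x_i mod 3, x_{i+1} = (x_i − d_i)/3. The first 4 digits are (1, 1, 2, 1).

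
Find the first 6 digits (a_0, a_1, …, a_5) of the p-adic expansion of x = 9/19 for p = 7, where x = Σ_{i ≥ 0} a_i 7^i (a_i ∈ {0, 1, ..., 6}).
(a_0, …, a_5) = (6, 4, 3, 5, 4, 3)

v_7(9/19) = 0 (numerator and denominator both coprime to 7), so x ∈ ℤ_7^×. Compute digits iteratively via a_i = x_i mod 7, x_{i+1} = (x_i − a_i)/7, with x_0 = x:
  x_0 = 9/19;  a_0 = 6;  x_1 = (x_0 − 6)/7 = -15/19
  x_1 = -15/19;  a_1 = 4;  x_2 = (x_1 − 4)/7 = -13/19
  x_2 = -13/19;  a_2 = 3;  x_3 = (x_2 − 3)/7 = -10/19
  x_3 = -10/19;  a_3 = 5;  x_4 = (x_3 − 5)/7 = -15/19
  x_4 = -15/19;  a_4 = 4;  x_5 = (x_4 − 4)/7 = -13/19
  x_5 = -13/19;  a_5 = 3;  x_6 = (x_5 − 3)/7 = -10/19
Digits: (6, 4, 3, 5, 4, 3).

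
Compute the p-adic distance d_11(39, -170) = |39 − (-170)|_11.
d_11(39, -170) = 1/11

Step 1 — x − y = 39 − (-170) = 209. Step 2 — v_11(209) = 1 (factor: 209 = (11^1 · 19); the sign does not affect v_p). Step 3 — |x − y|_11 = 11^{-1} = 1/11.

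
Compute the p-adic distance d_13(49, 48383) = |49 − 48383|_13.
d_13(49, 48383) = 1/2197

Step 1 — x − y = 49 − 48383 = -48334. Step 2 — v_13(-48334) = 3 (factor: -48334 = −(13^3 · 22); the sign does not affect v_p). Step 3 — |x − y|_13 = 13^{-3} = 1/2197.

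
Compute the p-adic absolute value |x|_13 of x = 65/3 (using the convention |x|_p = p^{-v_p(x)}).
|65/3|_13 = 1/13

Step 1 — compute v_13(x) by factoring powers of 13 out of the numerator and denominator: v_13(65/3) = 1. Step 2 — apply |x|_p = p^{-v_p(x)} = 13^{-1} = 1/13.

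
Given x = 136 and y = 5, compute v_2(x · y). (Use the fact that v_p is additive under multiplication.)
v_2(680) = 3

v_p(x) = 3 (factor: 136 = 2^3 · 17); v_p(y) = 0 (factor: 5 = 2^0 · 5). Additivity: v_p(xy) = v_p(x) + v_p(y) = 3 + 0 = 3. (Direct check: xy = 680 = 2^3 · (85).)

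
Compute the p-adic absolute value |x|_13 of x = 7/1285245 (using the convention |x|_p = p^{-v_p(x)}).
|7/1285245|_13 = 28561

Step 1 — compute v_13(x) by factoring powers of 13 out of the numerator and denominator: v_13(7/1285245) = -4. Step 2 — apply |x|_p = p^{-v_p(x)} = 13^{4} = 28561.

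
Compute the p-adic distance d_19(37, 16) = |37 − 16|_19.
d_19(37, 16) = 1

Step 1 — x − y = 37 − 16 = 21. Step 2 — v_19(21) = 0 (factor: 21 = (19^0 · 21); the sign does not affect v_p). Step 3 — |x − y|_19 = 19^{0} = 1.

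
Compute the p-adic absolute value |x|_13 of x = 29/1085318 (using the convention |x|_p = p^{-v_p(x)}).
|29/1085318|_13 = 28561

Step 1 — compute v_13(x) by factoring powers of 13 out of the numerator and denominator: v_13(29/1085318) = -4. Step 2 — apply |x|_p = p^{-v_p(x)} = 13^{4} = 28561.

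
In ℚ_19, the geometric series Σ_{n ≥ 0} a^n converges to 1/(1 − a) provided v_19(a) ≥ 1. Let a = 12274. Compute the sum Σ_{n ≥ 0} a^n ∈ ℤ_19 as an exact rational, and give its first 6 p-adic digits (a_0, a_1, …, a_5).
Σ a^n = 1/(1 − a) = -1/12273;  first 6 digits = (1, 0, 15, 1, 16, 3)

v_19(a) = 2 ≥ 1, so the series converges in ℤ_19 to 1/(1 − a) = 1/(1 − 12274) = -1/12273. Expand this rational in ℤ_19: compute digits iteratively via d_i = x_i mod 19, x_{i+1} = (x_i − d_i)/19. The first 6 digits are (1, 0, 15, 1, 16, 3).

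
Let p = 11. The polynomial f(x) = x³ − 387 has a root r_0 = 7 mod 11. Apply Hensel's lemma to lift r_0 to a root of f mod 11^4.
r_3 = 2317 (mod 14641)

Hensel: r_{i+1} = r_i − f(r_i)/f′(r_i) mod 11^{i+2}, where f′(x) = 3x². Iterate:
  r_0 = 7 (mod 11)
  r_1 = 18 (mod 121)
  r_2 = 986 (mod 1331)
  r_3 = 2317 (mod 14641)
Final: r = 2317 with f(r) ≡ 0 mod 11^4.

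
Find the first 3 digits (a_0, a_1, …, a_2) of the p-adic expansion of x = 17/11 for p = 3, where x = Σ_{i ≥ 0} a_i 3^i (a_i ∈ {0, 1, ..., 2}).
(a_0, …, a_2) = (1, 1, 0)

v_3(17/11) = 0 (numerator and denominator both coprime to 3), so x ∈ ℤ_3^×. Compute digits iteratively via a_i = x_i mod 3, x_{i+1} = (x_i − a_i)/3, with x_0 = x:
  x_0 = 17/11;  a_0 = 1;  x_1 = (x_0 − 1)/3 = 2/11
  x_1 = 2/11;  a_1 = 1;  x_2 = (x_1 − 1)/3 = -3/11
  x_2 = -3/11;  a_2 = 0;  x_3 = (x_2 − 0)/3 = -1/11
Digits: (1, 1, 0).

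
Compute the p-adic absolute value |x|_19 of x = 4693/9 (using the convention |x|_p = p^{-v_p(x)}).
|4693/9|_19 = 1/361

Step 1 — compute v_19(x) by factoring powers of 19 out of the numerator and denominator: v_19(4693/9) = 2. Step 2 — apply |x|_p = p^{-v_p(x)} = 19^{-2} = 1/361.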